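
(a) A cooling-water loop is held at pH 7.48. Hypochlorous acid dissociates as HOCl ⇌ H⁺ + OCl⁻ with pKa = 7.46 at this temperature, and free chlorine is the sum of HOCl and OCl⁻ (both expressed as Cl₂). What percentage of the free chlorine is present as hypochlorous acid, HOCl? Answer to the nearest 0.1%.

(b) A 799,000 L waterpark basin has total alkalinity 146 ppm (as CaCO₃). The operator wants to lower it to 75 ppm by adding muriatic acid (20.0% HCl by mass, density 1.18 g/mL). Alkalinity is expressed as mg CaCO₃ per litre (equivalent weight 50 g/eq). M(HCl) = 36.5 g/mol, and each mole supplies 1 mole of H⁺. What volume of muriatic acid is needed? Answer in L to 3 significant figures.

(a) 48.8%; (b) 175 L

(a) [OCl⁻]/[HOCl] = 10^(pH − pKa) = 10^(7.48 − 7.46) = 10^0.02 = 1.047.
(a) Fraction as HOCl = 1 / (1 + 1.047) = 0.4885.

(b) Alkalinity to neutralize: (146 − 75) = 71 mg/L as CaCO₃ × 799,000 L = 56,730 g as CaCO₃.
(b) Equivalents of H⁺ required: 56,730 ÷ 50 g/eq = 1135 eq = 1135 mol HCl.
(b) Mass of HCl: 1135 × 36.5 = 41,410 g.
(b) Mass of 20.0% solution: 41,410 / 0.2 = 207,100 g.
(b) Volume: 207,100 g ÷ 1.18 g/mL = 175,500 mL.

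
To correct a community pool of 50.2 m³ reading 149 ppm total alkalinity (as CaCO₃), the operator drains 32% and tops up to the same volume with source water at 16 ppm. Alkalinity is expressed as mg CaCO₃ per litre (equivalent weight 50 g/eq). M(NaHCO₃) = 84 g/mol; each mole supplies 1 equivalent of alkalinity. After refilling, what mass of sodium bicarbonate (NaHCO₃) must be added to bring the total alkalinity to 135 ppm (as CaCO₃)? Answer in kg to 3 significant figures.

2.41 kg

Volume: 50.2 m³ = 50,200 L.
After draining 32% and refilling: 149 × 0.68 + 16 × 0.32 = 106.44 ppm.
Deficit to target: 135 − 106.44 = 28.56 mg/L.
As CaCO₃: 28.56 mg/L × 50,200 L = 1434 g; ÷ 50 g/eq ÷ 1 = 28.67 mol NaHCO₃.
Mass: 28.67 × 84 = 2409 g.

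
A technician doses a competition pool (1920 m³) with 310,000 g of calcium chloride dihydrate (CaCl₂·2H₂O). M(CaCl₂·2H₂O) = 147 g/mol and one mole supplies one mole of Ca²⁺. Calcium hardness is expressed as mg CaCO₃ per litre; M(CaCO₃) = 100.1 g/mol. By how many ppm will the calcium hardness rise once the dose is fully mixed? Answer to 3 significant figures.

110 ppm

Volume: 1920 m³ = 1,920,000 L.
Moles of Ca²⁺: 310,000 g ÷ 147 g/mol = 2109 mol.
As CaCO₃: 2109 mol × 100.1 g/mol = 211,100 g.
Rise: 211,100 g / 1,920,000 L × 1000 = 109.9 mg/L.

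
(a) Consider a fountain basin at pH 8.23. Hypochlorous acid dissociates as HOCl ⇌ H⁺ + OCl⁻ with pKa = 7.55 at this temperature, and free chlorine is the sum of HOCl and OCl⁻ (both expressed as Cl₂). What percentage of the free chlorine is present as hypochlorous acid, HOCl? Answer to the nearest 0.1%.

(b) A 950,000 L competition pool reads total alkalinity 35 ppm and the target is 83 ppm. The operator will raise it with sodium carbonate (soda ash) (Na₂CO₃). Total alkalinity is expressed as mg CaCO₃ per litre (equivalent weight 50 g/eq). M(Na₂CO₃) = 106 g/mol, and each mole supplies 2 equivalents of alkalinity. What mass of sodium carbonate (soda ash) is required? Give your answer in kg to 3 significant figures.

(a) [OCl⁻]/[HOCl] = 10^(pH − pKa) = 10^(8.23 − 7.55) = 10^0.68 = 4.786.
(a) Fraction as HOCl = 1 / (1 + 4.786) = 0.1728.

(b) Alkalinity to add: (83 − 35) = 48 mg/L as CaCO₃ × 950,000 L = 45,600 g as CaCO₃.
(b) Equivalents: 45,600 g ÷ 50 g/eq = 912 eq.
(b) Each mole of Na₂CO₃ supplies 2 eq, so 912 / 2 = 456 mol.
(b) Mass: 456 mol × 106 g/mol = 48,340 g.

(a) 17.3%; (b) 48.3 kg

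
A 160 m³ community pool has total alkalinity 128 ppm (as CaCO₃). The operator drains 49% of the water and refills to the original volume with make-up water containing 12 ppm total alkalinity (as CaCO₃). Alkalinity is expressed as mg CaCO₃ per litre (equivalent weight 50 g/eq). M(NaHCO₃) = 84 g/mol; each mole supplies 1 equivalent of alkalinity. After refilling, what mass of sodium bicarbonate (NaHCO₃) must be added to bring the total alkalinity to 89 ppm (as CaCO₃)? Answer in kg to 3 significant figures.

4.80 kg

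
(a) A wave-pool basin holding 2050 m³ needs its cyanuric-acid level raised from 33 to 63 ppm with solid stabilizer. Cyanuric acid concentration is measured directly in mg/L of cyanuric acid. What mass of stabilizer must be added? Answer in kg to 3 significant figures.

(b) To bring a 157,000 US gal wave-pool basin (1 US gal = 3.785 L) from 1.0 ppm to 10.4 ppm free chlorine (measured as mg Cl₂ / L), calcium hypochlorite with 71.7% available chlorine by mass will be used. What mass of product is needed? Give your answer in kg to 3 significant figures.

(a) 61.5 kg; (b) 7.79 kg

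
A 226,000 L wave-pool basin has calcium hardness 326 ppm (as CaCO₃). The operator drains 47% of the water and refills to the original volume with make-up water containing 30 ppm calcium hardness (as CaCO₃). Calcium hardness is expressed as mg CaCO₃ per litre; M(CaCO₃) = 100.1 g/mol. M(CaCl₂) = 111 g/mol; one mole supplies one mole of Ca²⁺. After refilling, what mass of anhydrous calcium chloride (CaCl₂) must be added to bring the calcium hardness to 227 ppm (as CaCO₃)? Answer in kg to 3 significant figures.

10.1 kg

After draining 47% and refilling: 326 × 0.53 + 30 × 0.47 = 186.88 ppm.
Deficit to target: 227 − 186.88 = 40.12 mg/L.
As CaCO₃: 40.12 mg/L × 226,000 L = 9067 g; ÷ 100.1 = 90.58 mol Ca²⁺.
Mass: 90.58 × 111 = 10,050 g.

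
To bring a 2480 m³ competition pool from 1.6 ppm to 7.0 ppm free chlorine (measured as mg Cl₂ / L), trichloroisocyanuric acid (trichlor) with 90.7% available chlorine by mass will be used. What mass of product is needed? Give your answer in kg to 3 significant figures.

14.8 kg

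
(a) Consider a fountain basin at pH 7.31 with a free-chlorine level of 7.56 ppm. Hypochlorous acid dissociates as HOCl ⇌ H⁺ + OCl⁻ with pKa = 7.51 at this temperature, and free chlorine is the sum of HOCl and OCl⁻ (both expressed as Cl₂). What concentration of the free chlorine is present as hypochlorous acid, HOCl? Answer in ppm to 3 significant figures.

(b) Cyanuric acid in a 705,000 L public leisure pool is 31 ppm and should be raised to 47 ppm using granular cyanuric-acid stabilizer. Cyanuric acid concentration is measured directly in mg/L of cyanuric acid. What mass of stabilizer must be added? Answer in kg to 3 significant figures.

(a) [OCl⁻]/[HOCl] = 10^(pH − pKa) = 10^(7.31 − 7.51) = 10^-0.20 = 0.631.
(a) Fraction as HOCl = 1 / (1 + 0.631) = 0.6131.
(a) HOCl = 0.6131 × 7.56 ppm = 4.635 ppm.

(b) CYA to add: (47 − 31) = 16 mg/L × 705,000 L = 11,280 g cyanuric acid.

(a) 4.64 ppm; (b) 11.3 kg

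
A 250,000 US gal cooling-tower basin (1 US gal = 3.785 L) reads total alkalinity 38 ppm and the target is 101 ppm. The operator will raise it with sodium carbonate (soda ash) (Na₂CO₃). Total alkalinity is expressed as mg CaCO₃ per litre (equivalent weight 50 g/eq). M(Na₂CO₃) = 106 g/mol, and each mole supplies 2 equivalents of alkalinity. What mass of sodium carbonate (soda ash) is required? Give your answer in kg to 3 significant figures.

63.2 kg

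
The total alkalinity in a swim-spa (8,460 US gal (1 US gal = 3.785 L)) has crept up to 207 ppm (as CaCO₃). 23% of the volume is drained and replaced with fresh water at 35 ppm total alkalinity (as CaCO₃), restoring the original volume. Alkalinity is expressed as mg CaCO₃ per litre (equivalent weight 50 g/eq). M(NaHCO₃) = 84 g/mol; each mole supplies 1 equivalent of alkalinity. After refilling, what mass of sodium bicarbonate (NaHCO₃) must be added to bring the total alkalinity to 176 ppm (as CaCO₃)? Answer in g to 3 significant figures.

460 g

Volume: 8,460 US gal × 3.785 L/gal = 32,021 L.
After draining 23% and refilling: 207 × 0.77 + 35 × 0.23 = 167.44 ppm.
Deficit to target: 176 − 167.44 = 8.56 mg/L.
As CaCO₃: 8.56 mg/L × 32,021 L = 274.1 g; ÷ 50 g/eq ÷ 1 = 5.482 mol NaHCO₃.
Mass: 5.482 × 84 = 460.5 g.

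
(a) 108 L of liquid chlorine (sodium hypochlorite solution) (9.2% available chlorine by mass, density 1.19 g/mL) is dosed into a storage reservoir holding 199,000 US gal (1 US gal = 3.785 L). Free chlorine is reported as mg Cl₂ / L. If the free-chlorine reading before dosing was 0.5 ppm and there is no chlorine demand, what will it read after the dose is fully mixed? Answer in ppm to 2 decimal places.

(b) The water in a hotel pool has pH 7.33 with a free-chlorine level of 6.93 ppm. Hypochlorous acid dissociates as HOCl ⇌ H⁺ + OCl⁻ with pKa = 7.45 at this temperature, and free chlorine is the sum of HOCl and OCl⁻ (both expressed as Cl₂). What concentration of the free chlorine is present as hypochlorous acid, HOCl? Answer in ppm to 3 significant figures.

(a) Volume: 199,000 US gal × 3.785 L/gal = 753,215 L.
(a) Mass of solution: 108 L × 1000 mL/L × 1.19 g/mL = 128,500 g.
(a) Available chlorine delivered: 128,500 g × 0.092 = 11,820 g as Cl₂.
(a) Concentration rise: 11,820 g / 753,215 L = 15.7 mg/L = 15.70 ppm.
(a) Final FC: 0.5 + 15.70 = 16.20 ppm.

(b) [OCl⁻]/[HOCl] = 10^(pH − pKa) = 10^(7.33 − 7.45) = 10^-0.12 = 0.7586.
(b) Fraction as HOCl = 1 / (1 + 0.7586) = 0.5686.
(b) HOCl = 0.5686 × 6.93 ppm = 3.941 ppm.

(a) 16.20 ppm; (b) 3.94 ppm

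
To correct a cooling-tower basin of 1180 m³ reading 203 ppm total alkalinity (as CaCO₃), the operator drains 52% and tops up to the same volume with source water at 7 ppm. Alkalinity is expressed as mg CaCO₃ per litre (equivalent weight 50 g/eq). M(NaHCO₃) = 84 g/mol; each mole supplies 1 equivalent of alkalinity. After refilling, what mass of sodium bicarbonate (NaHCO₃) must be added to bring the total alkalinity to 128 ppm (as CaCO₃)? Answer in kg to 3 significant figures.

Volume: 1180 m³ = 1,180,000 L.
After draining 52% and refilling: 203 × 0.48 + 7 × 0.52 = 101.08 ppm.
Deficit to target: 128 − 101.08 = 26.92 mg/L.
As CaCO₃: 26.92 mg/L × 1,180,000 L = 31,770 g; ÷ 50 g/eq ÷ 1 = 635.3 mol NaHCO₃.
Mass: 635.3 × 84 = 53,370 g.

53.4 kg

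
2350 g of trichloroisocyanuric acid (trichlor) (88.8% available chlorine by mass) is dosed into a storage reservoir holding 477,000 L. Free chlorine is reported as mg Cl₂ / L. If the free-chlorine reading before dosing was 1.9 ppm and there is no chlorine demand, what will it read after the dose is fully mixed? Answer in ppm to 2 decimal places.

6.27 ppm

Available chlorine delivered: 2350 g × 0.888 = 2087 g as Cl₂.
Concentration rise: 2087 g / 477,000 L = 4.375 mg/L = 4.37 ppm.
Final FC: 1.9 + 4.37 = 6.27 ppm.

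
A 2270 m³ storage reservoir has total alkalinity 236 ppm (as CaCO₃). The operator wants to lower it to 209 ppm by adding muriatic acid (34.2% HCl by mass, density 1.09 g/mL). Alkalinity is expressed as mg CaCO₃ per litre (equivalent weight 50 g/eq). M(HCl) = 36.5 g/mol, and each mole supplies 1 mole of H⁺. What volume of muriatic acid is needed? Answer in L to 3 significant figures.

120 L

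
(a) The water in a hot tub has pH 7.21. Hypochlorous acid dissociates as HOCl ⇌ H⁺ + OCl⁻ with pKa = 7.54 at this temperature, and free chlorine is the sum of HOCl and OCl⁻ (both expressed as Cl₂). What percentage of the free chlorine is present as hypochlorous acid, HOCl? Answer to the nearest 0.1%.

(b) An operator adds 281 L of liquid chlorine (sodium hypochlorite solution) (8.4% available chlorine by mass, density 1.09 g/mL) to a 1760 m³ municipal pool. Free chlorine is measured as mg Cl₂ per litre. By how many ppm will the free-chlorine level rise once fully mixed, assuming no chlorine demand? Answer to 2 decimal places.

(a) 68.1%; (b) 14.62 ppm

(a) [OCl⁻]/[HOCl] = 10^(pH − pKa) = 10^(7.21 − 7.54) = 10^-0.33 = 0.4677.
(a) Fraction as HOCl = 1 / (1 + 0.4677) = 0.6813.

(b) Volume: 1760 m³ = 1,760,000 L.
(b) Mass of solution: 281 L × 1000 mL/L × 1.09 g/mL = 306,300 g.
(b) Available chlorine delivered: 306,300 g × 0.084 = 25,730 g as Cl₂.
(b) Concentration rise: 25,730 g / 1,760,000 L = 14.62 mg/L = 14.62 ppm.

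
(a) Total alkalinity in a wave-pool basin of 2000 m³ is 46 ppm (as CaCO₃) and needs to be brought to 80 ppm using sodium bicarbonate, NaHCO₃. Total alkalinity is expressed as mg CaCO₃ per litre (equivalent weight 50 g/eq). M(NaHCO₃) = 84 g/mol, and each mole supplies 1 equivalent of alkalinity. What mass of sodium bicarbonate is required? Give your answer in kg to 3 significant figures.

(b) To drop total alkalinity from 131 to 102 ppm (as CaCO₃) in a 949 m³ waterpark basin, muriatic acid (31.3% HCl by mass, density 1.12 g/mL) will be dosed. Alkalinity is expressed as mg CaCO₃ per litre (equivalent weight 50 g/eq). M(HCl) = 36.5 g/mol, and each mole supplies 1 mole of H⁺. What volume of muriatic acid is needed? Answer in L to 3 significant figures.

(a) 114 kg; (b) 57.3 L

(a) Volume: 2000 m³ = 2,000,000 L.
(a) Alkalinity to add: (80 − 46) = 34 mg/L as CaCO₃ × 2,000,000 L = 68,000 g as CaCO₃.
(a) Equivalents: 68,000 g ÷ 50 g/eq = 1360 eq.
(a) NaHCO₃ supplies 1 eq per mole → 1360 mol.
(a) Mass: 1360 mol × 84 g/mol = 114,200 g.

(b) Volume: 949 m³ = 949,000 L.
(b) Alkalinity to neutralize: (131 − 102) = 29 mg/L as CaCO₃ × 949,000 L = 27,520 g as CaCO₃.
(b) Equivalents of H⁺ required: 27,520 ÷ 50 g/eq = 550.4 eq = 550.4 mol HCl.
(b) Mass of HCl: 550.4 × 36.5 = 20,090 g.
(b) Mass of 31.3% solution: 20,090 / 0.313 = 64,190 g.
(b) Volume: 64,190 g ÷ 1.12 g/mL = 57,310 mL.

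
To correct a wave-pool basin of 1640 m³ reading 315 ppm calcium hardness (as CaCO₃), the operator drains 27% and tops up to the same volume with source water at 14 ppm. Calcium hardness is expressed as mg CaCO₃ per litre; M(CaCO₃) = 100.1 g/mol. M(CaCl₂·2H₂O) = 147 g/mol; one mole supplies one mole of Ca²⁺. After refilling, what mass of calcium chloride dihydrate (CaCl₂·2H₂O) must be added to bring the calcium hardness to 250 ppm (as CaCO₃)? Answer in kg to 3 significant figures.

Volume: 1640 m³ = 1,640,000 L.
After draining 27% and refilling: 315 × 0.73 + 14 × 0.27 = 233.73 ppm.
Deficit to target: 250 − 233.73 = 16.27 mg/L.
As CaCO₃: 16.27 mg/L × 1,640,000 L = 26,680 g; ÷ 100.1 = 266.6 mol Ca²⁺.
Mass: 266.6 × 147 = 39,180 g.

39.2 kg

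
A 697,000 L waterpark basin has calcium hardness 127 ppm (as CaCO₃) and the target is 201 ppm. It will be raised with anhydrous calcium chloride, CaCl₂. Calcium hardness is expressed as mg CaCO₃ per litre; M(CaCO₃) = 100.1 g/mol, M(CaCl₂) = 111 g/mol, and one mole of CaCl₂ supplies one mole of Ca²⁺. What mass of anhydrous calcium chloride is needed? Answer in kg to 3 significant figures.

Hardness to add: (201 − 127) = 74 mg/L as CaCO₃ × 697,000 L = 51,580 g as CaCO₃.
Moles of Ca²⁺ (1 mol Ca²⁺ ≡ 1 mol CaCO₃): 51,580 / 100.1 g/mol = 515.3 mol.
Mass of CaCl₂: 515.3 × 111 = 57,190 g.

57.2 kg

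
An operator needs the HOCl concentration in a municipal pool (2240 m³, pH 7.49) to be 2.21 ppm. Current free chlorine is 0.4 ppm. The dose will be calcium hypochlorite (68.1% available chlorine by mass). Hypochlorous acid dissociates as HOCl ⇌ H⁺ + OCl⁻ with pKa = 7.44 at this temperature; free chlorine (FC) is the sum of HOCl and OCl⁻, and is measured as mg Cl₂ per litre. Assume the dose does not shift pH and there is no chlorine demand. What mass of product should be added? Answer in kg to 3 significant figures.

Volume: 2240 m³ = 2,240,000 L.
[OCl⁻]/[HOCl] = 10^(pH − pKa) = 10^(7.49 − 7.44) = 1.122; fraction as HOCl = 1/(1 + 1.122) = 0.4712.
Free chlorine required for 2.21 ppm HOCl: 2.21 / 0.4712 = 4.69 ppm.
FC to add: 4.69 − 0.4 = 4.29 mg/L as Cl₂.
Cl₂ equivalent: 4.29 mg/L × 2,240,000 L = 9609 g.
Product at 68.1% available Cl: 9609 / 0.681 = 14,110 g.

14.1 kg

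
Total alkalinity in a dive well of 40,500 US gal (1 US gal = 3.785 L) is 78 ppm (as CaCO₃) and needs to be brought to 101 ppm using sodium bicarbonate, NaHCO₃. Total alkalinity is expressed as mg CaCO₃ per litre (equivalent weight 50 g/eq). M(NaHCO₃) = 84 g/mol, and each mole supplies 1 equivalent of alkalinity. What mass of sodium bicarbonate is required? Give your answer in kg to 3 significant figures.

5.92 kg

Volume: 40,500 US gal × 3.785 L/gal = 153,292 L.
Alkalinity to add: (101 − 78) = 23 mg/L as CaCO₃ × 153,292 L = 3526 g as CaCO₃.
Equivalents: 3526 g ÷ 50 g/eq = 70.51 eq.
NaHCO₃ supplies 1 eq per mole → 70.51 mol.
Mass: 70.51 mol × 84 g/mol = 5923 g.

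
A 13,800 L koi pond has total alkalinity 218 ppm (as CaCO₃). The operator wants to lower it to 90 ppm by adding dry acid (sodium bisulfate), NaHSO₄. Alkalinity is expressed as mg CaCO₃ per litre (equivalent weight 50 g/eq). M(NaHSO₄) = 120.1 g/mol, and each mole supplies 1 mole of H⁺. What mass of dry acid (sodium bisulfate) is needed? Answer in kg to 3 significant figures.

4.24 kg

Alkalinity to neutralize: (218 − 90) = 128 mg/L as CaCO₃ × 13,800 L = 1766 g as CaCO₃.
Equivalents of H⁺ required: 1766 ÷ 50 g/eq = 35.33 eq = 35.33 mol NaHSO₄.
Mass of NaHSO₄: 35.33 × 120.1 = 4243 g.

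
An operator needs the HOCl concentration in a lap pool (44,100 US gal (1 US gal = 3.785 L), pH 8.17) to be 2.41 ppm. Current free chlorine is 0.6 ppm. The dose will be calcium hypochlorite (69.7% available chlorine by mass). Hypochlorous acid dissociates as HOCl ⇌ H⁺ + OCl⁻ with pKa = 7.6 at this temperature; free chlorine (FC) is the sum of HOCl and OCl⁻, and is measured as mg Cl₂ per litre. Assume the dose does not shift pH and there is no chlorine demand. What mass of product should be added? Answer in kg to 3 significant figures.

Volume: 44,100 US gal × 3.785 L/gal = 166,918 L.
[OCl⁻]/[HOCl] = 10^(pH − pKa) = 10^(8.17 − 7.6) = 3.715; fraction as HOCl = 1/(1 + 3.715) = 0.2121.
Free chlorine required for 2.41 ppm HOCl: 2.41 / 0.2121 = 11.36 ppm.
FC to add: 11.36 − 0.6 = 10.76 mg/L as Cl₂.
Cl₂ equivalent: 10.76 mg/L × 166,918 L = 1797 g.
Product at 69.7% available Cl: 1797 / 0.697 = 2578 g.

2.58 kg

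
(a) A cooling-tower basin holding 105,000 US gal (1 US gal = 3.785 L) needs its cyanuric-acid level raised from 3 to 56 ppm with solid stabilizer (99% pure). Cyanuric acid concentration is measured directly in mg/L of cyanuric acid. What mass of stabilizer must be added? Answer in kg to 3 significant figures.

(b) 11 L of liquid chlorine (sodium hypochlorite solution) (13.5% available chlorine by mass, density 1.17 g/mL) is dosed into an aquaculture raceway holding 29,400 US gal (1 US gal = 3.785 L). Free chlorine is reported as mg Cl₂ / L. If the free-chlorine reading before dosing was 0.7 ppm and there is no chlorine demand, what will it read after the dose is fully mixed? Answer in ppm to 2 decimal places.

(a) 21.3 kg; (b) 16.31 ppm

(a) Volume: 105,000 US gal × 3.785 L/gal = 397,425 L.
(a) CYA to add: (56 − 3) = 53 mg/L × 397,425 L = 21,060 g cyanuric acid.
(a) At 99% purity: 21,060 / 0.99 = 21,280 g product.

(b) Volume: 29,400 US gal × 3.785 L/gal = 111,279 L.
(b) Mass of solution: 11 L × 1000 mL/L × 1.17 g/mL = 12,870 g.
(b) Available chlorine delivered: 12,870 g × 0.135 = 1737 g as Cl₂.
(b) Concentration rise: 1737 g / 111,279 L = 15.61 mg/L = 15.61 ppm.
(b) Final FC: 0.7 + 15.61 = 16.31 ppm.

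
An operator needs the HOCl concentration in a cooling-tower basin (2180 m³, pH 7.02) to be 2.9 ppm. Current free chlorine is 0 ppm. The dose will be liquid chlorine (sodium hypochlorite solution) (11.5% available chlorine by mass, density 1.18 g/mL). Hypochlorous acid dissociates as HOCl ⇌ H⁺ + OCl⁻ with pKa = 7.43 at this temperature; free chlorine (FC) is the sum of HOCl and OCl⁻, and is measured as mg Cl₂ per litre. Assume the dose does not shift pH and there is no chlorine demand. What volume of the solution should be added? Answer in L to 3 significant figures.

64.7 L

Volume: 2180 m³ = 2,180,000 L.
[OCl⁻]/[HOCl] = 10^(pH − pKa) = 10^(7.02 − 7.43) = 0.389; fraction as HOCl = 1/(1 + 0.389) = 0.7199.
Free chlorine required for 2.9 ppm HOCl: 2.9 / 0.7199 = 4.028 ppm.
FC to add: 4.028 − 0 = 4.028 mg/L as Cl₂.
Cl₂ equivalent: 4.028 mg/L × 2,180,000 L = 8782 g.
Product at 11.5% available Cl: 8782 / 0.115 = 76,360 g.
Volume: 76,360 g ÷ 1.18 g/mL = 64,710 mL.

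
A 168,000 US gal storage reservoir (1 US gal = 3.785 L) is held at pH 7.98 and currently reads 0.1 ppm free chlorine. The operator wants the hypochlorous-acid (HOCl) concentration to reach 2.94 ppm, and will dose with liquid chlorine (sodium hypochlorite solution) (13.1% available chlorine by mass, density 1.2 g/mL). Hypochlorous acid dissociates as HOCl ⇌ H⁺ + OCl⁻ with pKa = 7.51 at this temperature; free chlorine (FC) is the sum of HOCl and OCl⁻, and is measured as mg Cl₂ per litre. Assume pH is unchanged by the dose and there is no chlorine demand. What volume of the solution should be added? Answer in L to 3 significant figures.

Volume: 168,000 US gal × 3.785 L/gal = 635,880 L.
[OCl⁻]/[HOCl] = 10^(pH − pKa) = 10^(7.98 − 7.51) = 2.951; fraction as HOCl = 1/(1 + 2.951) = 0.2531.
Free chlorine required for 2.94 ppm HOCl: 2.94 / 0.2531 = 11.62 ppm.
FC to add: 11.62 − 0.1 = 11.52 mg/L as Cl₂.
Cl₂ equivalent: 11.52 mg/L × 635,880 L = 7323 g.
Product at 13.1% available Cl: 7323 / 0.131 = 55,900 g.
Volume: 55,900 g ÷ 1.2 g/mL = 46,580 mL.

46.6 L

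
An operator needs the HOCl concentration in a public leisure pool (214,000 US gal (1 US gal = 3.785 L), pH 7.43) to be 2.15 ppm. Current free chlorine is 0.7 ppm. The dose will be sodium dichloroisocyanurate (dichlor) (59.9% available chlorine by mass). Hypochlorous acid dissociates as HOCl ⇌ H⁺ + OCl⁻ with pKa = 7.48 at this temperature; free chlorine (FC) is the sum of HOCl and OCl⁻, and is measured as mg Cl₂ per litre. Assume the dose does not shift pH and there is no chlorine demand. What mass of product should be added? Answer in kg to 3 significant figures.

4.55 kg

Volume: 214,000 US gal × 3.785 L/gal = 809,990 L.
[OCl⁻]/[HOCl] = 10^(pH − pKa) = 10^(7.43 − 7.48) = 0.8913; fraction as HOCl = 1/(1 + 0.8913) = 0.5288.
Free chlorine required for 2.15 ppm HOCl: 2.15 / 0.5288 = 4.066 ppm.
FC to add: 4.066 − 0.7 = 3.366 mg/L as Cl₂.
Cl₂ equivalent: 3.366 mg/L × 809,990 L = 2727 g.
Product at 59.9% available Cl: 2727 / 0.599 = 4552 g.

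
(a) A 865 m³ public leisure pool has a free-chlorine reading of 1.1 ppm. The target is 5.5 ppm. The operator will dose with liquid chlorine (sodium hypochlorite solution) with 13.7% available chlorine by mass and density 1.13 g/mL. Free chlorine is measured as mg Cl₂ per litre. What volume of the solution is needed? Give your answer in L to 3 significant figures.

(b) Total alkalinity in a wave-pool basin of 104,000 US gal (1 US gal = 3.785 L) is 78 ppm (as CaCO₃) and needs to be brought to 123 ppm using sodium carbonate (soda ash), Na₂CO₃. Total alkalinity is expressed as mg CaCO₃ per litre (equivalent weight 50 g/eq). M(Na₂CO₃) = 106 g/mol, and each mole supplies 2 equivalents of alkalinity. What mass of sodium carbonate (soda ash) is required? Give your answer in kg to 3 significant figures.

(a) Volume: 865 m³ = 865,000 L.
(a) Chlorine deficit: 5.5 − 1.1 = 4.4 ppm = 4.4 mg/L as Cl₂.
(a) Cl₂ equivalent needed: 4.4 mg/L × 865,000 L = 3,806,000 mg = 3806 g.
(a) Product at 13.7% available chlorine: 3806 / 0.137 = 27,780 g.
(a) Volume at density 1.13 g/mL: 27,780 g ÷ 1.13 g/mL = 24,580 mL.

(b) Volume: 104,000 US gal × 3.785 L/gal = 393,640 L.
(b) Alkalinity to add: (123 − 78) = 45 mg/L as CaCO₃ × 393,640 L = 17,710 g as CaCO₃.
(b) Equivalents: 17,710 g ÷ 50 g/eq = 354.3 eq.
(b) Each mole of Na₂CO₃ supplies 2 eq, so 354.3 / 2 = 177.1 mol.
(b) Mass: 177.1 mol × 106 g/mol = 18,780 g.

(a) 24.6 L; (b) 18.8 kg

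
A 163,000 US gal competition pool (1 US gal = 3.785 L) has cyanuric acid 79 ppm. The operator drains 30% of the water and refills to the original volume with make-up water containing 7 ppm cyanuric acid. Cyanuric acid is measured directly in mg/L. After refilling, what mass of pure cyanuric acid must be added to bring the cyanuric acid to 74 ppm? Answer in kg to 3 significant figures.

Volume: 163,000 US gal × 3.785 L/gal = 616,955 L.
After draining 30% and refilling: 79 × 0.70 + 7 × 0.30 = 57.4 ppm.
Deficit to target: 74 − 57.4 = 16.6 mg/L.
Mass: 16.6 mg/L × 616,955 L = 10,240 g cyanuric acid.

10.2 kg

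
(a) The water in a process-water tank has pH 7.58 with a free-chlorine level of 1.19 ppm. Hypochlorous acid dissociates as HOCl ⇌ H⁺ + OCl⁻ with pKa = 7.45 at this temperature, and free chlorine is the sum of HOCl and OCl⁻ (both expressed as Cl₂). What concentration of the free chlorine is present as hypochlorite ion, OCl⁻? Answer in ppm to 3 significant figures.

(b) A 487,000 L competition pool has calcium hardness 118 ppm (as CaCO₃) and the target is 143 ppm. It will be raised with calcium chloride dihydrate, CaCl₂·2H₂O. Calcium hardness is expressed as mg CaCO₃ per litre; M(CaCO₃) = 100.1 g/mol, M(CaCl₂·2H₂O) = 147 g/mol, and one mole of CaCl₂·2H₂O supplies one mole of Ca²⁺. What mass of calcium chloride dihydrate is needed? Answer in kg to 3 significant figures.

(a) [OCl⁻]/[HOCl] = 10^(pH − pKa) = 10^(7.58 − 7.45) = 10^0.13 = 1.349.
(a) Fraction as HOCl = 1 / (1 + 1.349) = 0.4257.
(a) OCl⁻ = (1 − 0.4257) × 1.19 ppm = 0.6834 ppm.

(b) Hardness to add: (143 − 118) = 25 mg/L as CaCO₃ × 487,000 L = 12,180 g as CaCO₃.
(b) Moles of Ca²⁺ (1 mol Ca²⁺ ≡ 1 mol CaCO₃): 12,180 / 100.1 g/mol = 121.6 mol.
(b) Mass of CaCl₂·2H₂O: 121.6 × 147 = 17,880 g.

(a) 0.683 ppm; (b) 17.9 kg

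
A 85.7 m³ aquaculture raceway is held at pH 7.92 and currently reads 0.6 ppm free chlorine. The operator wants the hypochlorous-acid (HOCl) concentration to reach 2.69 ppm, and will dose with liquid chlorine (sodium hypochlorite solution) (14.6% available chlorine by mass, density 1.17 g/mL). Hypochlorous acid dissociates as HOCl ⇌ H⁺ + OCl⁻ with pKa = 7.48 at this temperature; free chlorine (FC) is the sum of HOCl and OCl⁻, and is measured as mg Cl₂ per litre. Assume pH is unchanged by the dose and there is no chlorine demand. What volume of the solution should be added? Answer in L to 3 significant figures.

4.77 L

Volume: 85.7 m³ = 85,700 L.
[OCl⁻]/[HOCl] = 10^(pH − pKa) = 10^(7.92 − 7.48) = 2.754; fraction as HOCl = 1/(1 + 2.754) = 0.2664.
Free chlorine required for 2.69 ppm HOCl: 2.69 / 0.2664 = 10.1 ppm.
FC to add: 10.1 − 0.6 = 9.499 mg/L as Cl₂.
Cl₂ equivalent: 9.499 mg/L × 85,700 L = 814.1 g.
Product at 14.6% available Cl: 814.1 / 0.146 = 5576 g.
Volume: 5576 g ÷ 1.17 g/mL = 4766 mL.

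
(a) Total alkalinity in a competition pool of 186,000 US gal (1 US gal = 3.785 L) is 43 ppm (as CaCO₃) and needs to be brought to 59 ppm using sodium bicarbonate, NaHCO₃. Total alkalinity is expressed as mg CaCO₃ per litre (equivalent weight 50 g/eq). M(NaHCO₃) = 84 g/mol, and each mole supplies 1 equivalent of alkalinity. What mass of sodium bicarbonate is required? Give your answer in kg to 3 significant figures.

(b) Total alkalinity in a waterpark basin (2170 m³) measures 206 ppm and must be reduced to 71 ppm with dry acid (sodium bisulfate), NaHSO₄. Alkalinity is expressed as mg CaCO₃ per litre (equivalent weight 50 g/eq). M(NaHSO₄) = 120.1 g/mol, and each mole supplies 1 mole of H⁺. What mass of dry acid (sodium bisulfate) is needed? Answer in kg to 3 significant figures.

(a) Volume: 186,000 US gal × 3.785 L/gal = 704,010 L.
(a) Alkalinity to add: (59 − 43) = 16 mg/L as CaCO₃ × 704,010 L = 11,260 g as CaCO₃.
(a) Equivalents: 11,260 g ÷ 50 g/eq = 225.3 eq.
(a) NaHCO₃ supplies 1 eq per mole → 225.3 mol.
(a) Mass: 225.3 mol × 84 g/mol = 18,920 g.

(b) Volume: 2170 m³ = 2,170,000 L.
(b) Alkalinity to neutralize: (206 − 71) = 135 mg/L as CaCO₃ × 2,170,000 L = 293,000 g as CaCO₃.
(b) Equivalents of H⁺ required: 293,000 ÷ 50 g/eq = 5859 eq = 5859 mol NaHSO₄.
(b) Mass of NaHSO₄: 5859 × 120.1 = 703,700 g.

(a) 18.9 kg; (b) 704 kg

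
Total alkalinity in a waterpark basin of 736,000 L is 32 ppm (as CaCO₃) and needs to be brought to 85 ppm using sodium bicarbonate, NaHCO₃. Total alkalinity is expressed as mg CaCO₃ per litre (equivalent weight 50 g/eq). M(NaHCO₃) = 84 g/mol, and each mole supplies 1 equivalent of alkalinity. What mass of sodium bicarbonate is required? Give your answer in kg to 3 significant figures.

Alkalinity to add: (85 − 32) = 53 mg/L as CaCO₃ × 736,000 L = 39,010 g as CaCO₃.
Equivalents: 39,010 g ÷ 50 g/eq = 780.2 eq.
NaHCO₃ supplies 1 eq per mole → 780.2 mol.
Mass: 780.2 mol × 84 g/mol = 65,530 g.

65.5 kg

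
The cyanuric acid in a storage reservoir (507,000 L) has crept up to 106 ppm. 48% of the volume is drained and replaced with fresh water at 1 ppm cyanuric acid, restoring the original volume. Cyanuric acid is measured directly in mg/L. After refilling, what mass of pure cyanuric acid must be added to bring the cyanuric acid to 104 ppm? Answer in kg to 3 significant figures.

After draining 48% and refilling: 106 × 0.52 + 1 × 0.48 = 55.6 ppm.
Deficit to target: 104 − 55.6 = 48.4 mg/L.
Mass: 48.4 mg/L × 507,000 L = 24,540 g cyanuric acid.

24.5 kg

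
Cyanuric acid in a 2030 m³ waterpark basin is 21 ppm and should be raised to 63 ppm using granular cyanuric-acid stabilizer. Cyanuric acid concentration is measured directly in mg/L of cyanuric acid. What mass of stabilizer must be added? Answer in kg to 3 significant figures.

Volume: 2030 m³ = 2,030,000 L.
CYA to add: (63 − 21) = 42 mg/L × 2,030,000 L = 85,260 g cyanuric acid.

85.3 kg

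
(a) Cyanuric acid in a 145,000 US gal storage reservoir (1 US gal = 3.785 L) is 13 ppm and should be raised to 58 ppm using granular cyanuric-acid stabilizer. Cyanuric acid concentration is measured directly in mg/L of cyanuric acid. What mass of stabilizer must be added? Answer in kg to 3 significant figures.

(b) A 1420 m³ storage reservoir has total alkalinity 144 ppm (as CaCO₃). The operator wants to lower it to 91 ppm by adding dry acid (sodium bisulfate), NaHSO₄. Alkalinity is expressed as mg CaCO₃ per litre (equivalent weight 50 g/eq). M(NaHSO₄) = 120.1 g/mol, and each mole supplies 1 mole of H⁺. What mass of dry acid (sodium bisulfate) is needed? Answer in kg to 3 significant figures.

(a) 24.7 kg; (b) 181 kg

(a) Volume: 145,000 US gal × 3.785 L/gal = 548,825 L.
(a) CYA to add: (58 − 13) = 45 mg/L × 548,825 L = 24,700 g cyanuric acid.

(b) Volume: 1420 m³ = 1,420,000 L.
(b) Alkalinity to neutralize: (144 − 91) = 53 mg/L as CaCO₃ × 1,420,000 L = 75,260 g as CaCO₃.
(b) Equivalents of H⁺ required: 75,260 ÷ 50 g/eq = 1505 eq = 1505 mol NaHSO₄.
(b) Mass of NaHSO₄: 1505 × 120.1 = 180,800 g.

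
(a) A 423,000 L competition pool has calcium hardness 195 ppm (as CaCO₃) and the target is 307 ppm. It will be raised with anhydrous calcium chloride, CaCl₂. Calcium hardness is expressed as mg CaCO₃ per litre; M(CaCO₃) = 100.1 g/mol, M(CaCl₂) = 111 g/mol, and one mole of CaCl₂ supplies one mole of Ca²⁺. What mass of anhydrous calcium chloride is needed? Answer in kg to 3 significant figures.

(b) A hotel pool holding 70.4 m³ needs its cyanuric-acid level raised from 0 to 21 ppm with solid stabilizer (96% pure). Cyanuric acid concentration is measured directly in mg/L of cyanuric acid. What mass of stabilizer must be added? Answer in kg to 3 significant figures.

(a) Hardness to add: (307 − 195) = 112 mg/L as CaCO₃ × 423,000 L = 47,380 g as CaCO₃.
(a) Moles of Ca²⁺ (1 mol Ca²⁺ ≡ 1 mol CaCO₃): 47,380 / 100.1 g/mol = 473.3 mol.
(a) Mass of CaCl₂: 473.3 × 111 = 52,530 g.

(b) Volume: 70.4 m³ = 70,400 L.
(b) CYA to add: (21 − 0) = 21 mg/L × 70,400 L = 1478 g cyanuric acid.
(b) At 96% purity: 1478 / 0.96 = 1540 g product.

(a) 52.5 kg; (b) 1.54 kg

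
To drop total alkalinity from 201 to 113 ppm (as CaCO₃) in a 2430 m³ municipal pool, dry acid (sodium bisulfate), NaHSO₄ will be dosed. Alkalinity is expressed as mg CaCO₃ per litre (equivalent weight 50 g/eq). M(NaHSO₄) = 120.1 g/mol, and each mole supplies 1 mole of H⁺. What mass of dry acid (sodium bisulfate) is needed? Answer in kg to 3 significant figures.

Volume: 2430 m³ = 2,430,000 L.
Alkalinity to neutralize: (201 − 113) = 88 mg/L as CaCO₃ × 2,430,000 L = 213,800 g as CaCO₃.
Equivalents of H⁺ required: 213,800 ÷ 50 g/eq = 4277 eq = 4277 mol NaHSO₄.
Mass of NaHSO₄: 4277 × 120.1 = 513,600 g.

514 kg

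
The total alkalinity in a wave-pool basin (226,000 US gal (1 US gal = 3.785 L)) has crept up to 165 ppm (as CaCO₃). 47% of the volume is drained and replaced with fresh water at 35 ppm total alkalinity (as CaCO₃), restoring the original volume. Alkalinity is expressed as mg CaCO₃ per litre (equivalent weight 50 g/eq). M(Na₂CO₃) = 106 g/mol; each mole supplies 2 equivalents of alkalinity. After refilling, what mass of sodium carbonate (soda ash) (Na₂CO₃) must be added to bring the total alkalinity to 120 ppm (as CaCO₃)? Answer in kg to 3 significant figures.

14.6 kg

Volume: 226,000 US gal × 3.785 L/gal = 855,410 L.
After draining 47% and refilling: 165 × 0.53 + 35 × 0.47 = 103.9 ppm.
Deficit to target: 120 − 103.9 = 16.1 mg/L.
As CaCO₃: 16.1 mg/L × 855,410 L = 13,770 g; ÷ 50 g/eq ÷ 2 = 137.7 mol Na₂CO₃.
Mass: 137.7 × 106 = 14,600 g.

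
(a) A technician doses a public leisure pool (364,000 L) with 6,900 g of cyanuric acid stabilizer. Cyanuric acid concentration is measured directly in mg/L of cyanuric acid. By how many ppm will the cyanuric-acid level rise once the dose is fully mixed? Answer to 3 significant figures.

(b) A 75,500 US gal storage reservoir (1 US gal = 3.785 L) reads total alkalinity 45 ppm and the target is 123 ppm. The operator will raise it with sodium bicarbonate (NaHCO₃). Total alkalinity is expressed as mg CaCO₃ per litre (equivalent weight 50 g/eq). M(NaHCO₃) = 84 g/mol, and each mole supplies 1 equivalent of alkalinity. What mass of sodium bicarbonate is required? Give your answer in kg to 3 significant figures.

(a) 19.0 ppm; (b) 37.4 kg

(a) Rise: 6,900 g / 364,000 L × 1000 = 18.96 mg/L.

(b) Volume: 75,500 US gal × 3.785 L/gal = 285,768 L.
(b) Alkalinity to add: (123 − 45) = 78 mg/L as CaCO₃ × 285,768 L = 22,290 g as CaCO₃.
(b) Equivalents: 22,290 g ÷ 50 g/eq = 445.8 eq.
(b) NaHCO₃ supplies 1 eq per mole → 445.8 mol.
(b) Mass: 445.8 mol × 84 g/mol = 37,450 g.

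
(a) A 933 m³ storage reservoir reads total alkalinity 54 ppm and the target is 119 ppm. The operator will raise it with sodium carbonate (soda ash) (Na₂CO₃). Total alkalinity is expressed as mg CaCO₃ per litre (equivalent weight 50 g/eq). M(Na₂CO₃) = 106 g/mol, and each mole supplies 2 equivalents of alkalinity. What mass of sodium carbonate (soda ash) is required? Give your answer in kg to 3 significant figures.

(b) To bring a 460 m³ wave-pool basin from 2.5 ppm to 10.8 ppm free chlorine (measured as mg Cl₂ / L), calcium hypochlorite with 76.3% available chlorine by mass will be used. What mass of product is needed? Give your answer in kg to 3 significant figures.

(a) 64.3 kg; (b) 5.00 kg

(a) Volume: 933 m³ = 933,000 L.
(a) Alkalinity to add: (119 − 54) = 65 mg/L as CaCO₃ × 933,000 L = 60,640 g as CaCO₃.
(a) Equivalents: 60,640 g ÷ 50 g/eq = 1213 eq.
(a) Each mole of Na₂CO₃ supplies 2 eq, so 1213 / 2 = 606.5 mol.
(a) Mass: 606.5 mol × 106 g/mol = 64,280 g.

(b) Volume: 460 m³ = 460,000 L.
(b) Chlorine deficit: 10.8 − 2.5 = 8.3 ppm = 8.3 mg/L as Cl₂.
(b) Cl₂ equivalent needed: 8.3 mg/L × 460,000 L = 3,818,000 mg = 3818 g.
(b) Product at 76.3% available chlorine: 3818 / 0.763 = 5004 g.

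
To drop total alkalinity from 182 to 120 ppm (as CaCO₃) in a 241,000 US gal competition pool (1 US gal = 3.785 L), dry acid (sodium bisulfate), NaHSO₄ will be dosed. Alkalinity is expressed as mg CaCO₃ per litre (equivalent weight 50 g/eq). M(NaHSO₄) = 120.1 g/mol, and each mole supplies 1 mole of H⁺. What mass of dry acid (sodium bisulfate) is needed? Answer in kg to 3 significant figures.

Volume: 241,000 US gal × 3.785 L/gal = 912,185 L.
Alkalinity to neutralize: (182 − 120) = 62 mg/L as CaCO₃ × 912,185 L = 56,560 g as CaCO₃.
Equivalents of H⁺ required: 56,560 ÷ 50 g/eq = 1131 eq = 1131 mol NaHSO₄.
Mass of NaHSO₄: 1131 × 120.1 = 135,800 g.

136 kg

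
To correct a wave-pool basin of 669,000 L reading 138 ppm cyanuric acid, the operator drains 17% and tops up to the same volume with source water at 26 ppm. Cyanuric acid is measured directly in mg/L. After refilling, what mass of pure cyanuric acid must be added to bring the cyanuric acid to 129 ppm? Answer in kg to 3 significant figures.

6.72 kg

After draining 17% and refilling: 138 × 0.83 + 26 × 0.17 = 118.96 ppm.
Deficit to target: 129 − 118.96 = 10.04 mg/L.
Mass: 10.04 mg/L × 669,000 L = 6717 g cyanuric acid.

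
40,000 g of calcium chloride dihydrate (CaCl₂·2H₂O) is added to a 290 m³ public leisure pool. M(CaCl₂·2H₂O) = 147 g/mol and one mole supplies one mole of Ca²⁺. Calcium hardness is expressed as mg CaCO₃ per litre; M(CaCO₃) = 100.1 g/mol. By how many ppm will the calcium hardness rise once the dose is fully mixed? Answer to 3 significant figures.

93.9 ppm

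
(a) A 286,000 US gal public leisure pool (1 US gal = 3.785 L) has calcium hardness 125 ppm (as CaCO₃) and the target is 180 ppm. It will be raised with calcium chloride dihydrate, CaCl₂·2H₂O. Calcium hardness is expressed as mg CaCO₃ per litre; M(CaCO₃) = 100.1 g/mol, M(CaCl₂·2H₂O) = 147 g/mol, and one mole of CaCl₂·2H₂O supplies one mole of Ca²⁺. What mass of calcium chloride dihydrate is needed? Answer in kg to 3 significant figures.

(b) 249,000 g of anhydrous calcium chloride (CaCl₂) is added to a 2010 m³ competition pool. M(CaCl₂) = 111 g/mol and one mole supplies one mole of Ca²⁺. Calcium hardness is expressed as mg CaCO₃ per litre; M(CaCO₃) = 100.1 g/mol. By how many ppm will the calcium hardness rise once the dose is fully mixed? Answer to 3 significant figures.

(a) Volume: 286,000 US gal × 3.785 L/gal = 1,082,510 L.
(a) Hardness to add: (180 − 125) = 55 mg/L as CaCO₃ × 1,082,510 L = 59,540 g as CaCO₃.
(a) Moles of Ca²⁺ (1 mol Ca²⁺ ≡ 1 mol CaCO₃): 59,540 / 100.1 g/mol = 594.8 mol.
(a) Mass of CaCl₂·2H₂O: 594.8 × 147 = 87,430 g.

(b) Volume: 2010 m³ = 2,010,000 L.
(b) Moles of Ca²⁺: 249,000 g ÷ 111 g/mol = 2243 mol.
(b) As CaCO₃: 2243 mol × 100.1 g/mol = 224,500 g.
(b) Rise: 224,500 g / 2,010,000 L × 1000 = 111.7 mg/L.

(a) 87.4 kg; (b) 112 ppm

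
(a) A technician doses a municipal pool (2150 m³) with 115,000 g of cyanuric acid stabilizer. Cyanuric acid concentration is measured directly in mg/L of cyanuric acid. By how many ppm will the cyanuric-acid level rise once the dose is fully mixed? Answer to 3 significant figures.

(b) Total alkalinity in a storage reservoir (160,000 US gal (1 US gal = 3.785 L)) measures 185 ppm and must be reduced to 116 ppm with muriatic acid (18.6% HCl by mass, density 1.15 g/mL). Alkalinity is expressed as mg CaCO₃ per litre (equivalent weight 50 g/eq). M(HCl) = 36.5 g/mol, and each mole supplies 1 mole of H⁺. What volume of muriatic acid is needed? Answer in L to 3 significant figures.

(a) Volume: 2150 m³ = 2,150,000 L.
(a) Rise: 115,000 g / 2,150,000 L × 1000 = 53.49 mg/L.

(b) Volume: 160,000 US gal × 3.785 L/gal = 605,600 L.
(b) Alkalinity to neutralize: (185 − 116) = 69 mg/L as CaCO₃ × 605,600 L = 41,790 g as CaCO₃.
(b) Equivalents of H⁺ required: 41,790 ÷ 50 g/eq = 835.7 eq = 835.7 mol HCl.
(b) Mass of HCl: 835.7 × 36.5 = 30,500 g.
(b) Mass of 18.6% solution: 30,500 / 0.186 = 164,000 g.
(b) Volume: 164,000 g ÷ 1.15 g/mL = 142,600 mL.

(a) 53.5 ppm; (b) 143 L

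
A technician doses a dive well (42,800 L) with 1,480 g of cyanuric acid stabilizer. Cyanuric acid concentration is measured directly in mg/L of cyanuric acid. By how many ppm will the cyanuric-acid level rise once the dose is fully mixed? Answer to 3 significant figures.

Rise: 1,480 g / 42,800 L × 1000 = 34.58 mg/L.

34.6 ppm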